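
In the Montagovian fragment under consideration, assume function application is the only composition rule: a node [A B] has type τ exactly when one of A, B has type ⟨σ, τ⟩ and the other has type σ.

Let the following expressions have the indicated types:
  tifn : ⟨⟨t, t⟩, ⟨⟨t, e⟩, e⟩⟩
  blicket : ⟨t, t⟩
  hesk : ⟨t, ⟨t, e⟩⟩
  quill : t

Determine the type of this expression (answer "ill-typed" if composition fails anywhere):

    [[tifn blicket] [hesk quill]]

[tifn blicket] — tifn of type ⟨⟨t, t⟩, ⟨⟨t, e⟩, e⟩⟩ combines with blicket of type ⟨t, t⟩: type ⟨⟨t, e⟩, e⟩.
[hesk quill] — hesk of type ⟨t, ⟨t, e⟩⟩ combines with quill of type t: type ⟨t, e⟩.
[[tifn blicket] [hesk quill]] — [tifn blicket] of type ⟨⟨t, e⟩, e⟩ combines with [hesk quill] of type ⟨t, e⟩: type e.

e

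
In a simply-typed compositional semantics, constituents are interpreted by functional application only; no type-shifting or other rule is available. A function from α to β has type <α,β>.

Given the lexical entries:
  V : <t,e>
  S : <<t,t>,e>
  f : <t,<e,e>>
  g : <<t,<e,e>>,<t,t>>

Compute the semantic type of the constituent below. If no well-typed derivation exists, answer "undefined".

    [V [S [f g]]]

undefined

[f g]: g is <<t,<e,e>>,<t,t>>, f is <t,<e,e>>; result <t,t>.
[S [f g]]: S is <<t,t>,e>, [f g] is <t,t>; result e.
At [V [S [f g]]]: neither <t,e> nor e can take the other as argument; the node is ill-typed.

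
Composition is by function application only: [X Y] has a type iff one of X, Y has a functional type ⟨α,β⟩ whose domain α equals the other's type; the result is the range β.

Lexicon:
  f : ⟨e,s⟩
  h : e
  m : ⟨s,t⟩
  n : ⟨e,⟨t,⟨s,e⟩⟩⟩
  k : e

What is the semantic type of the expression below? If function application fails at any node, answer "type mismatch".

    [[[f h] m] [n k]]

[f h]: f is ⟨e,s⟩, h is e; result s.
[[f h] m]: m is ⟨s,t⟩, [f h] is s; result t.
[n k]: n is ⟨e,⟨t,⟨s,e⟩⟩⟩, k is e; result ⟨t,⟨s,e⟩⟩.
[[[f h] m] [n k]]: [n k] is ⟨t,⟨s,e⟩⟩, [[f h] m] is t; result ⟨s,e⟩.

⟨s,e⟩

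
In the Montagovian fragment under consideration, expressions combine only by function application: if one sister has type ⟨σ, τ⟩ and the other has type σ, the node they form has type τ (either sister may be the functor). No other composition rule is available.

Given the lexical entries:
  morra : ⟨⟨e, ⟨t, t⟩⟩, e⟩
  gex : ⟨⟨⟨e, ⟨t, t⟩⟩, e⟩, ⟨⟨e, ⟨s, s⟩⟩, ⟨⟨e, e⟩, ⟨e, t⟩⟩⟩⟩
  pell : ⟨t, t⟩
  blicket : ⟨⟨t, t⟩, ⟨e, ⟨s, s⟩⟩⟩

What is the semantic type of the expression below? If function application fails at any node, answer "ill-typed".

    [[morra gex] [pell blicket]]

⟨⟨e, e⟩, ⟨e, t⟩⟩

[morra gex]: ⟨⟨⟨e, ⟨t, t⟩⟩, e⟩, ⟨⟨e, ⟨s, s⟩⟩, ⟨⟨e, e⟩, ⟨e, t⟩⟩⟩⟩ applied to ⟨⟨e, ⟨t, t⟩⟩, e⟩ yields ⟨⟨e, ⟨s, s⟩⟩, ⟨⟨e, e⟩, ⟨e, t⟩⟩⟩.
[pell blicket]: ⟨⟨t, t⟩, ⟨e, ⟨s, s⟩⟩⟩ applied to ⟨t, t⟩ yields ⟨e, ⟨s, s⟩⟩.
[[morra gex] [pell blicket]]: ⟨⟨e, ⟨s, s⟩⟩, ⟨⟨e, e⟩, ⟨e, t⟩⟩⟩ applied to ⟨e, ⟨s, s⟩⟩ yields ⟨⟨e, e⟩, ⟨e, t⟩⟩.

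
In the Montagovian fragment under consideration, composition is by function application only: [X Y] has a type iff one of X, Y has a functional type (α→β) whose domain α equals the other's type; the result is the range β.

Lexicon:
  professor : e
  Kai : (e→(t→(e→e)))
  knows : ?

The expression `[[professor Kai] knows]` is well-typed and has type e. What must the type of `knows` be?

((t→(e→e))→e)

For [[professor Kai] knows] to have type e with [professor Kai] of type (t→(e→e)), knows must be the function: knows : ((t→(e→e))→e).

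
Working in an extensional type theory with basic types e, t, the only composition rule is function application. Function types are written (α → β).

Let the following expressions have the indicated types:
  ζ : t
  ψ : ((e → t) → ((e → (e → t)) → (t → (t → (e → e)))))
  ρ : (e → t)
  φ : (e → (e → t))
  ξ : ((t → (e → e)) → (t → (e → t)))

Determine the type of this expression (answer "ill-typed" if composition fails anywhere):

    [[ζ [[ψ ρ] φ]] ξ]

(t → (e → t))

[ψ ρ] — ψ of type ((e → t) → ((e → (e → t)) → (t → (t → (e → e))))) combines with ρ of type (e → t): type ((e → (e → t)) → (t → (t → (e → e)))).
[[ψ ρ] φ] — [ψ ρ] of type ((e → (e → t)) → (t → (t → (e → e)))) combines with φ of type (e → (e → t)): type (t → (t → (e → e))).
[ζ [[ψ ρ] φ]] — [[ψ ρ] φ] of type (t → (t → (e → e))) combines with ζ of type t: type (t → (e → e)).
[[ζ [[ψ ρ] φ]] ξ] — ξ of type ((t → (e → e)) → (t → (e → t))) combines with [ζ [[ψ ρ] φ]] of type (t → (e → e)): type (t → (e → t)).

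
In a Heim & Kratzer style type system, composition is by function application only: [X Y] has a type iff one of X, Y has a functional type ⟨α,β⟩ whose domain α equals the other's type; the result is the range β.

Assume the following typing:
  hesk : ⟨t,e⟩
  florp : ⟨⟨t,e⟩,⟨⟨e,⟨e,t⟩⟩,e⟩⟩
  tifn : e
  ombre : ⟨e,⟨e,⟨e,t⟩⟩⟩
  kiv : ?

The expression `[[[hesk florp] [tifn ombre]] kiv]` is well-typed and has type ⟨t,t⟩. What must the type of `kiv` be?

[[[hesk florp] [tifn ombre]] kiv] is required to be ⟨t,t⟩. [[hesk florp] [tifn ombre]] : e cannot yield ⟨t,t⟩ as functor, so kiv : ⟨e,⟨t,t⟩⟩.

⟨e,⟨t,t⟩⟩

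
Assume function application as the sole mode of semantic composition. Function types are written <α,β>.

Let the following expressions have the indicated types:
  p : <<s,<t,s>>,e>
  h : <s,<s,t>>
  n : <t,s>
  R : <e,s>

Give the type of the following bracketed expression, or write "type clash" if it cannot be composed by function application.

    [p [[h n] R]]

type clash

[h n]: <s,<s,t>> with <t,s> — neither is a function whose domain matches the other; composition fails here.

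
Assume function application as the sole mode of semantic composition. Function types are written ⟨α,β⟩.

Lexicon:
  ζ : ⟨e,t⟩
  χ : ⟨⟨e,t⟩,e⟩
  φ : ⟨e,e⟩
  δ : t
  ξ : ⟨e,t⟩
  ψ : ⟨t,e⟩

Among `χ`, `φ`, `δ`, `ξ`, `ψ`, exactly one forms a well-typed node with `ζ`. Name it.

χ — combines: χ : ⟨⟨e,t⟩,e⟩ takes ζ : ⟨e,t⟩ as argument, giving e.
φ : ⟨e,e⟩ — does not combine with ζ.
δ : t — does not combine with ζ.
ξ : ⟨e,t⟩ — does not combine with ζ.
ψ : ⟨t,e⟩ — does not combine with ζ.

χ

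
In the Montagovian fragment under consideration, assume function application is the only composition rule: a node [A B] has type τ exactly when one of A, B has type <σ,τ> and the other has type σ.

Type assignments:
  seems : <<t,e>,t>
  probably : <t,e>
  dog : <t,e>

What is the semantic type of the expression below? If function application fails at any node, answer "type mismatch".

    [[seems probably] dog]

e

At [seems probably], seems : <<t,e>,t> takes probably : <t,e>, giving t.
At [[seems probably] dog], dog : <t,e> takes [seems probably] : t, giving e.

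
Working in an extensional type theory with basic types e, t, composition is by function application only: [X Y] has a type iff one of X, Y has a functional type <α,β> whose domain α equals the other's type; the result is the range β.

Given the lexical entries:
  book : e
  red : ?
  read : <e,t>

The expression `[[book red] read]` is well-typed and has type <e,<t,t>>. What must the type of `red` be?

<e,<<e,t>,<e,<t,t>>>>

At [[book red] read] (required: <e,<t,t>>): read is <e,t>, which is not a function with range <e,<t,t>>; hence [book red] is the functor — type <<e,t>,<e,<t,t>>>.
At [book red] (required: <<e,t>,<e,<t,t>>>): book is e, which is not a function with range <<e,t>,<e,<t,t>>>; hence red is the functor — type <e,<<e,t>,<e,<t,t>>>>.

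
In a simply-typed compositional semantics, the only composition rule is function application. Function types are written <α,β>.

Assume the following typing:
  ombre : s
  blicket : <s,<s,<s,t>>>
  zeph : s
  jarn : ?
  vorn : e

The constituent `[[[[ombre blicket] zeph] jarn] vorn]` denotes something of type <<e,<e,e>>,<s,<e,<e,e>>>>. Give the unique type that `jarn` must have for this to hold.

At [[[[ombre blicket] zeph] jarn] vorn] (required: <<e,<e,e>>,<s,<e,<e,e>>>>): vorn is e, which is not a function with range <<e,<e,e>>,<s,<e,<e,e>>>>; hence [[[ombre blicket] zeph] jarn] is the functor — type <e,<<e,<e,e>>,<s,<e,<e,e>>>>>.
At [[[ombre blicket] zeph] jarn] (required: <e,<<e,<e,e>>,<s,<e,<e,e>>>>>): [[ombre blicket] zeph] is <s,t>, which is not a function with range <e,<<e,<e,e>>,<s,<e,<e,e>>>>>; hence jarn is the functor — type <<s,t>,<e,<<e,<e,e>>,<s,<e,<e,e>>>>>>.

<<s,t>,<e,<<e,<e,e>>,<s,<e,<e,e>>>>>>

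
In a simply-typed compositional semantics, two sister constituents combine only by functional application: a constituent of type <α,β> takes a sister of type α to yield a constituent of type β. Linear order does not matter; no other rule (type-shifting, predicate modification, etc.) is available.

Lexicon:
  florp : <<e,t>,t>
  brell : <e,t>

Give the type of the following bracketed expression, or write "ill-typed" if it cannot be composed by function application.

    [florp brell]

t

[florp brell] — florp of type <<e,t>,t> combines with brell of type <e,t>: type t.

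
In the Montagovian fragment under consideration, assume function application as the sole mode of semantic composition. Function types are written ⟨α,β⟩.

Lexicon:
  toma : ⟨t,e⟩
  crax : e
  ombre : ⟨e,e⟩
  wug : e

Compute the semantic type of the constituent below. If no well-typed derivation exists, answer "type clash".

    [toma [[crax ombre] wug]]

At [crax ombre], ombre : ⟨e,e⟩ takes crax : e, giving e.
[[crax ombre] wug]: e and e cannot combine by function application — type clash.

type clash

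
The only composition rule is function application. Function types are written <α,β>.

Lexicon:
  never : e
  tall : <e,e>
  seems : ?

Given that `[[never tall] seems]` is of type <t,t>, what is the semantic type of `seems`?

[[never tall] seems] must have type <t,t>. The sister [never tall] has type e; that is not a function onto <t,t>, so seems must be the functor, of type <e,<t,t>>.

<e,<t,t>>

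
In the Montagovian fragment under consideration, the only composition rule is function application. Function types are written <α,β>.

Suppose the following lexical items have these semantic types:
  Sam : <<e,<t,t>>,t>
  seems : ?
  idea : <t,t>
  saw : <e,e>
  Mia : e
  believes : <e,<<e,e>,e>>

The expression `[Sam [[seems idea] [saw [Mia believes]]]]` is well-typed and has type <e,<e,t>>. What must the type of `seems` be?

At [Sam [[seems idea] [saw [Mia believes]]]] (required: <e,<e,t>>): Sam is <<e,<t,t>>,t>, which is not a function with range <e,<e,t>>; hence [[seems idea] [saw [Mia believes]]] is the functor — type <<<e,<t,t>>,t>,<e,<e,t>>>.
At [[seems idea] [saw [Mia believes]]] (required: <<<e,<t,t>>,t>,<e,<e,t>>>): [saw [Mia believes]] is e, which is not a function with range <<<e,<t,t>>,t>,<e,<e,t>>>; hence [seems idea] is the functor — type <e,<<<e,<t,t>>,t>,<e,<e,t>>>>.
At [seems idea] (required: <e,<<<e,<t,t>>,t>,<e,<e,t>>>>): idea is <t,t>, which is not a function with range <e,<<<e,<t,t>>,t>,<e,<e,t>>>>; hence seems is the functor — type <<t,t>,<e,<<<e,<t,t>>,t>,<e,<e,t>>>>>.

<<t,t>,<e,<<<e,<t,t>>,t>,<e,<e,t>>>>>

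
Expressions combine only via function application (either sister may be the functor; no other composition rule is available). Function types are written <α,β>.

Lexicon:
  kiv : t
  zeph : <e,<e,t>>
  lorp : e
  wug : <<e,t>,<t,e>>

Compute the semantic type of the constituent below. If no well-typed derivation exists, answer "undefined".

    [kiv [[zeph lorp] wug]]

e

[zeph lorp] — zeph of type <e,<e,t>> combines with lorp of type e: type <e,t>.
[[zeph lorp] wug] — wug of type <<e,t>,<t,e>> combines with [zeph lorp] of type <e,t>: type <t,e>.
[kiv [[zeph lorp] wug]] — [[zeph lorp] wug] of type <t,e> combines with kiv of type t: type e.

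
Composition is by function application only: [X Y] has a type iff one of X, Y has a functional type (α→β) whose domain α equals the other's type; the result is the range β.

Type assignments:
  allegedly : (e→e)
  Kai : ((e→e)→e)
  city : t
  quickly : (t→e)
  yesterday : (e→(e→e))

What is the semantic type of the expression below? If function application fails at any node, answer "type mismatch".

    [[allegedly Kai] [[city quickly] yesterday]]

[allegedly Kai]: functor Kai : ((e→e)→e), argument allegedly : (e→e); result e.
[city quickly]: functor quickly : (t→e), argument city : t; result e.
[[city quickly] yesterday]: functor yesterday : (e→(e→e)), argument [city quickly] : e; result (e→e).
[[allegedly Kai] [[city quickly] yesterday]]: functor [[city quickly] yesterday] : (e→e), argument [allegedly Kai] : e; result e.

e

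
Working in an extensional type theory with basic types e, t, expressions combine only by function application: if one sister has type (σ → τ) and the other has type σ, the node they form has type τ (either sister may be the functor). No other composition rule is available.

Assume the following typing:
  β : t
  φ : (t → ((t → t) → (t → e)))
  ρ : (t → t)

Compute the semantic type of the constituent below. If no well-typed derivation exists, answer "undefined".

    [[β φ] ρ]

[β φ] — φ of type (t → ((t → t) → (t → e))) combines with β of type t: type ((t → t) → (t → e)).
[[β φ] ρ] — [β φ] of type ((t → t) → (t → e)) combines with ρ of type (t → t): type (t → e).

(t → e)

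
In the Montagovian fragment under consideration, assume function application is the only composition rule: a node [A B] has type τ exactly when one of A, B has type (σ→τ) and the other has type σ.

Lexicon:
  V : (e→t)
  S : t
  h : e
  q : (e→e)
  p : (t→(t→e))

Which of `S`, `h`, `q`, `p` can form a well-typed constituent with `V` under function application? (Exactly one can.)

h

S : t — V needs e; S needs nothing (atomic); neither fits.
h — combines: V : (e→t) takes h : e as argument, giving t.
q : (e→e) — V needs e; q needs e; neither fits.
p : (t→(t→e)) — V needs e; p needs t; neither fits.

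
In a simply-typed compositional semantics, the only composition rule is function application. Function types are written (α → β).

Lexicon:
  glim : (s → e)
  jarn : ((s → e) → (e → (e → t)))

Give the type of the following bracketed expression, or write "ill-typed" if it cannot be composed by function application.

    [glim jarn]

[glim jarn]: functor jarn : ((s → e) → (e → (e → t))), argument glim : (s → e); result (e → (e → t)).

(e → (e → t))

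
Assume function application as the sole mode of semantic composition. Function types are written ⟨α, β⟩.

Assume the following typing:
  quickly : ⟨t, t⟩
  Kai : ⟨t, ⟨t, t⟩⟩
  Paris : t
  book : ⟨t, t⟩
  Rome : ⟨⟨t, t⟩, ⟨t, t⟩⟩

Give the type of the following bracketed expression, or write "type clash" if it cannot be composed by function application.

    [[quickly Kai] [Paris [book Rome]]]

[quickly Kai]: ⟨t, t⟩ and ⟨t, ⟨t, t⟩⟩ cannot combine by function application — type clash.

type clash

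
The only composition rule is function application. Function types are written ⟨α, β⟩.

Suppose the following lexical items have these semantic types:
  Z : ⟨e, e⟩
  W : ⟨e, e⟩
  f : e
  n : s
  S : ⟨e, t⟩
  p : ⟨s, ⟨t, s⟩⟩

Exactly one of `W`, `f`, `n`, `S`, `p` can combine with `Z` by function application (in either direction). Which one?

f

W : ⟨e, e⟩ — no; Z wants e, and W wants e.
f — combines: Z : ⟨e, e⟩ takes f : e as argument, giving e.
n : s — no; Z wants e, and n wants nothing (atomic).
S : ⟨e, t⟩ — no; Z wants e, and S wants e.
p : ⟨s, ⟨t, s⟩⟩ — no; Z wants e, and p wants s.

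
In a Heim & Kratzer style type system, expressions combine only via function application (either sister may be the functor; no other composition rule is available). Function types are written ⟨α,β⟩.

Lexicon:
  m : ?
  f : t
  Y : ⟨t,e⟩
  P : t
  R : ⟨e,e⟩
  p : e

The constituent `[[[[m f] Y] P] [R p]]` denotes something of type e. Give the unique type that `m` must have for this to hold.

[[[[m f] Y] P] [R p]] must have type e. The sister [R p] has type e; that is not a function onto e, so [[[m f] Y] P] must be the functor, of type ⟨e,e⟩.
[[[m f] Y] P] must have type ⟨e,e⟩. The sister P has type t; that is not a function onto ⟨e,e⟩, so [[m f] Y] must be the functor, of type ⟨t,⟨e,e⟩⟩.
[[m f] Y] must have type ⟨t,⟨e,e⟩⟩. The sister Y has type ⟨t,e⟩; that is not a function onto ⟨t,⟨e,e⟩⟩, so [m f] must be the functor, of type ⟨⟨t,e⟩,⟨t,⟨e,e⟩⟩⟩.
[m f] must have type ⟨⟨t,e⟩,⟨t,⟨e,e⟩⟩⟩. The sister f has type t; that is not a function onto ⟨⟨t,e⟩,⟨t,⟨e,e⟩⟩⟩, so m must be the functor, of type ⟨t,⟨⟨t,e⟩,⟨t,⟨e,e⟩⟩⟩⟩.

⟨t,⟨⟨t,e⟩,⟨t,⟨e,e⟩⟩⟩⟩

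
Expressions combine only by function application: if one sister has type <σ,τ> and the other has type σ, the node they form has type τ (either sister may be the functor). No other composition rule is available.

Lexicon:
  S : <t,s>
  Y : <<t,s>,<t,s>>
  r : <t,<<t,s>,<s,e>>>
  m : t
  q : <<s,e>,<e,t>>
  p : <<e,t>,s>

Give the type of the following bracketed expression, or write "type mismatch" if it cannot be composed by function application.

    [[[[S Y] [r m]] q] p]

[S Y]: functor Y : <<t,s>,<t,s>>, argument S : <t,s>; result <t,s>.
[r m]: functor r : <t,<<t,s>,<s,e>>>, argument m : t; result <<t,s>,<s,e>>.
[[S Y] [r m]]: functor [r m] : <<t,s>,<s,e>>, argument [S Y] : <t,s>; result <s,e>.
[[[S Y] [r m]] q]: functor q : <<s,e>,<e,t>>, argument [[S Y] [r m]] : <s,e>; result <e,t>.
[[[[S Y] [r m]] q] p]: functor p : <<e,t>,s>, argument [[[S Y] [r m]] q] : <e,t>; result s.

s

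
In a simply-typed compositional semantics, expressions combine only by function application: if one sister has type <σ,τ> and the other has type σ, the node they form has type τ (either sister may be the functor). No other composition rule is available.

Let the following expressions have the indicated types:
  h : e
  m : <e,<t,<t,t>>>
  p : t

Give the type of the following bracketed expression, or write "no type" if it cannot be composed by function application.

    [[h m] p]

[h m]: functor m : <e,<t,<t,t>>>, argument h : e; result <t,<t,t>>.
[[h m] p]: functor [h m] : <t,<t,t>>, argument p : t; result <t,t>.

<t,t>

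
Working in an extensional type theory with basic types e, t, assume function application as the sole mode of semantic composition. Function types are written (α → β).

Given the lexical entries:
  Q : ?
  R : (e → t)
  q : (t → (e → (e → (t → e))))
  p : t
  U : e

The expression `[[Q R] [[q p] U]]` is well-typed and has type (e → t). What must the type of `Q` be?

((e → t) → ((e → (t → e)) → (e → t)))

At [[Q R] [[q p] U]] (required: (e → t)): [[q p] U] is (e → (t → e)), which is not a function with range (e → t); hence [Q R] is the functor — type ((e → (t → e)) → (e → t)).
At [Q R] (required: ((e → (t → e)) → (e → t))): R is (e → t), which is not a function with range ((e → (t → e)) → (e → t)); hence Q is the functor — type ((e → t) → ((e → (t → e)) → (e → t))).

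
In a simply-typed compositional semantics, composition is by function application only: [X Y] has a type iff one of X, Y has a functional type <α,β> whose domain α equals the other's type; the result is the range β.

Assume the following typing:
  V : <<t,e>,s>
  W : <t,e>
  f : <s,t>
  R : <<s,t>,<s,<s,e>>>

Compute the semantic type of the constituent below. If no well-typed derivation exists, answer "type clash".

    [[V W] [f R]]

[V W]: functor V : <<t,e>,s>, argument W : <t,e>; result s.
[f R]: functor R : <<s,t>,<s,<s,e>>>, argument f : <s,t>; result <s,<s,e>>.
[[V W] [f R]]: functor [f R] : <s,<s,e>>, argument [V W] : s; result <s,e>.

<s,e>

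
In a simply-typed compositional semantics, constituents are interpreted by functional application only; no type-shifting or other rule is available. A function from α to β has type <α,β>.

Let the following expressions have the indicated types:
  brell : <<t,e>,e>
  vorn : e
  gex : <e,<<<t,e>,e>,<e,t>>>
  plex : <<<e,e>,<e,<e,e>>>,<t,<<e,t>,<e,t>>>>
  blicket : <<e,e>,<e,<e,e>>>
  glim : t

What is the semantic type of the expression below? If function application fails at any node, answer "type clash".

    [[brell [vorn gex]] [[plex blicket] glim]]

<e,t>

[vorn gex]: gex is <e,<<<t,e>,e>,<e,t>>>, vorn is e; result <<<t,e>,e>,<e,t>>.
[brell [vorn gex]]: [vorn gex] is <<<t,e>,e>,<e,t>>, brell is <<t,e>,e>; result <e,t>.
[plex blicket]: plex is <<<e,e>,<e,<e,e>>>,<t,<<e,t>,<e,t>>>>, blicket is <<e,e>,<e,<e,e>>>; result <t,<<e,t>,<e,t>>>.
[[plex blicket] glim]: [plex blicket] is <t,<<e,t>,<e,t>>>, glim is t; result <<e,t>,<e,t>>.
[[brell [vorn gex]] [[plex blicket] glim]]: [[plex blicket] glim] is <<e,t>,<e,t>>, [brell [vorn gex]] is <e,t>; result <e,t>.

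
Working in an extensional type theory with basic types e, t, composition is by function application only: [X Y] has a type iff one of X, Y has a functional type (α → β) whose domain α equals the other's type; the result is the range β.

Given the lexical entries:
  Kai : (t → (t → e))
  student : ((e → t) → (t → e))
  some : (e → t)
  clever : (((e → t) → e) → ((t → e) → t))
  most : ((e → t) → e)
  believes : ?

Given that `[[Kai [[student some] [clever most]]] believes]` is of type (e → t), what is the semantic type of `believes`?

((t → e) → (e → t))

[[Kai [[student some] [clever most]]] believes] must have type (e → t). The sister [Kai [[student some] [clever most]]] has type (t → e); that is not a function onto (e → t), so believes must be the functor, of type ((t → e) → (e → t)).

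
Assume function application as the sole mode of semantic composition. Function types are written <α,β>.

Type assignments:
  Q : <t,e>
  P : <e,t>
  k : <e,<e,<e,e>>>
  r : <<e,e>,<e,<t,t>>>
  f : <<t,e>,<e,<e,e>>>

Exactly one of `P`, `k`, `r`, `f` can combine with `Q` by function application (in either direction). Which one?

P : <e,t> — does not combine with Q.
k : <e,<e,<e,e>>> — does not combine with Q.
r : <<e,e>,<e,<t,t>>> — does not combine with Q.
f — combines: f : <<t,e>,<e,<e,e>>> takes Q : <t,e> as argument, giving <e,<e,e>>.

f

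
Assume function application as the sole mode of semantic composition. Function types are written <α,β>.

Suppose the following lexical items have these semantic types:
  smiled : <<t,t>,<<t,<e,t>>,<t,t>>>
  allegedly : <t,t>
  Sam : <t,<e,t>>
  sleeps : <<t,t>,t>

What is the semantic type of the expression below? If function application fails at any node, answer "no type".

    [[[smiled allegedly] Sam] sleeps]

t

At [smiled allegedly], smiled : <<t,t>,<<t,<e,t>>,<t,t>>> takes allegedly : <t,t>, giving <<t,<e,t>>,<t,t>>.
At [[smiled allegedly] Sam], [smiled allegedly] : <<t,<e,t>>,<t,t>> takes Sam : <t,<e,t>>, giving <t,t>.
At [[[smiled allegedly] Sam] sleeps], sleeps : <<t,t>,t> takes [[smiled allegedly] Sam] : <t,t>, giving t.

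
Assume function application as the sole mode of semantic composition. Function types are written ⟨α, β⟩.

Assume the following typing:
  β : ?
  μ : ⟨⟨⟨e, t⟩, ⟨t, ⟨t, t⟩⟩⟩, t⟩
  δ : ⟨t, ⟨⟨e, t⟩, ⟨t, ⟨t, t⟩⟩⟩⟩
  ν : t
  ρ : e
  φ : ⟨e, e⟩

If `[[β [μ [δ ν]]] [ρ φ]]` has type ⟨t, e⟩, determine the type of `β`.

⟨t, ⟨e, ⟨t, e⟩⟩⟩

[[β [μ [δ ν]]] [ρ φ]] must have type ⟨t, e⟩. The sister [ρ φ] has type e; that is not a function onto ⟨t, e⟩, so [β [μ [δ ν]]] must be the functor, of type ⟨e, ⟨t, e⟩⟩.
[β [μ [δ ν]]] must have type ⟨e, ⟨t, e⟩⟩. The sister [μ [δ ν]] has type t; that is not a function onto ⟨e, ⟨t, e⟩⟩, so β must be the functor, of type ⟨t, ⟨e, ⟨t, e⟩⟩⟩.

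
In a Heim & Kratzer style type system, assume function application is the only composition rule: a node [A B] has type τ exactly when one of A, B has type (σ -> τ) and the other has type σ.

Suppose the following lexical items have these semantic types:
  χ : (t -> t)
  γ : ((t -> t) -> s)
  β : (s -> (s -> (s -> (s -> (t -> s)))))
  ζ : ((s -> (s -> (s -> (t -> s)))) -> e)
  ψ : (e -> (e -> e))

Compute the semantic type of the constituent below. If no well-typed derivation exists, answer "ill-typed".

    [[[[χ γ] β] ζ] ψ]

(e -> e)

At [χ γ], γ : ((t -> t) -> s) takes χ : (t -> t), giving s.
At [[χ γ] β], β : (s -> (s -> (s -> (s -> (t -> s))))) takes [χ γ] : s, giving (s -> (s -> (s -> (t -> s)))).
At [[[χ γ] β] ζ], ζ : ((s -> (s -> (s -> (t -> s)))) -> e) takes [[χ γ] β] : (s -> (s -> (s -> (t -> s)))), giving e.
At [[[[χ γ] β] ζ] ψ], ψ : (e -> (e -> e)) takes [[[χ γ] β] ζ] : e, giving (e -> e).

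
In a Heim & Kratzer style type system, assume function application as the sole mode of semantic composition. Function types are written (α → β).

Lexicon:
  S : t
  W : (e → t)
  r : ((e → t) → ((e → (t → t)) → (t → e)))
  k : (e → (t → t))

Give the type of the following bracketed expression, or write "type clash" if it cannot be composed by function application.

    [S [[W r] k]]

e

[W r]: r is ((e → t) → ((e → (t → t)) → (t → e))), W is (e → t); result ((e → (t → t)) → (t → e)).
[[W r] k]: [W r] is ((e → (t → t)) → (t → e)), k is (e → (t → t)); result (t → e).
[S [[W r] k]]: [[W r] k] is (t → e), S is t; result e.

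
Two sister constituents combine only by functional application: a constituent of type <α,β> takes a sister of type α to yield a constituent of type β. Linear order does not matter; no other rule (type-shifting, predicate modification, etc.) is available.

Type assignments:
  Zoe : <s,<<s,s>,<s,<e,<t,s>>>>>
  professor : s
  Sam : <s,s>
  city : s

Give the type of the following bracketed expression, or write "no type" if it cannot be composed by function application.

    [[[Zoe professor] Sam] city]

[Zoe professor]: Zoe is <s,<<s,s>,<s,<e,<t,s>>>>>, professor is s; result <<s,s>,<s,<e,<t,s>>>>.
[[Zoe professor] Sam]: [Zoe professor] is <<s,s>,<s,<e,<t,s>>>>, Sam is <s,s>; result <s,<e,<t,s>>>.
[[[Zoe professor] Sam] city]: [[Zoe professor] Sam] is <s,<e,<t,s>>>, city is s; result <e,<t,s>>.

<e,<t,s>>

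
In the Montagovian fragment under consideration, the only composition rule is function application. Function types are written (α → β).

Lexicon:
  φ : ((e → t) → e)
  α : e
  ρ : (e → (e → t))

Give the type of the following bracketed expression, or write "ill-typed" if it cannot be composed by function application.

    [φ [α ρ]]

At [α ρ], ρ : (e → (e → t)) takes α : e, giving (e → t).
At [φ [α ρ]], φ : ((e → t) → e) takes [α ρ] : (e → t), giving e.

e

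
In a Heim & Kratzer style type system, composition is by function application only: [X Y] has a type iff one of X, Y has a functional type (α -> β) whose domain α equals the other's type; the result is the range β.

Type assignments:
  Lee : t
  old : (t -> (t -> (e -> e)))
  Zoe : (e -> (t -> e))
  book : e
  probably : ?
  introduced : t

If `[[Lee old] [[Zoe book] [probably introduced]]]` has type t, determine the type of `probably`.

At [[Lee old] [[Zoe book] [probably introduced]]] (required: t): [Lee old] is (t -> (e -> e)), which is not a function with range t; hence [[Zoe book] [probably introduced]] is the functor — type ((t -> (e -> e)) -> t).
At [[Zoe book] [probably introduced]] (required: ((t -> (e -> e)) -> t)): [Zoe book] is (t -> e), which is not a function with range ((t -> (e -> e)) -> t); hence [probably introduced] is the functor — type ((t -> e) -> ((t -> (e -> e)) -> t)).
At [probably introduced] (required: ((t -> e) -> ((t -> (e -> e)) -> t))): introduced is t, which is not a function with range ((t -> e) -> ((t -> (e -> e)) -> t)); hence probably is the functor — type (t -> ((t -> e) -> ((t -> (e -> e)) -> t))).

(t -> ((t -> e) -> ((t -> (e -> e)) -> t)))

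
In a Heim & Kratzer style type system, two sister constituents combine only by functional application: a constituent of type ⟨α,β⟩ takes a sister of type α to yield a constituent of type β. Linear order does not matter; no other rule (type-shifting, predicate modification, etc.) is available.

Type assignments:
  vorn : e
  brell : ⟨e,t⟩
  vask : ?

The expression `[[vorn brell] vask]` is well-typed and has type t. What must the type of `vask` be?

⟨t,t⟩

For [[vorn brell] vask] to have type t with [vorn brell] of type t, vask must be the function: vask : ⟨t,t⟩.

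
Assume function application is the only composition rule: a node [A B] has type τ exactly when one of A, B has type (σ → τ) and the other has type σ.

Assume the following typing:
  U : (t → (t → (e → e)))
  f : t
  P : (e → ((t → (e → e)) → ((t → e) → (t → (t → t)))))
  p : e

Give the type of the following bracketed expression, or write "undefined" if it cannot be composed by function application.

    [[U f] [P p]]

[U f]: (t → (t → (e → e))) applied to t yields (t → (e → e)).
[P p]: (e → ((t → (e → e)) → ((t → e) → (t → (t → t))))) applied to e yields ((t → (e → e)) → ((t → e) → (t → (t → t)))).
[[U f] [P p]]: ((t → (e → e)) → ((t → e) → (t → (t → t)))) applied to (t → (e → e)) yields ((t → e) → (t → (t → t))).

((t → e) → (t → (t → t)))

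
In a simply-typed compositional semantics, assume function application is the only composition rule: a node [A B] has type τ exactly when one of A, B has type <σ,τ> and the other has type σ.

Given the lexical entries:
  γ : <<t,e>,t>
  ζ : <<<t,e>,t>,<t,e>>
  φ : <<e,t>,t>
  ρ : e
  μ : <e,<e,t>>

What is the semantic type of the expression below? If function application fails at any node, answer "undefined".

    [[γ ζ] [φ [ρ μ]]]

e

[γ ζ]: <<<t,e>,t>,<t,e>> applied to <<t,e>,t> yields <t,e>.
[ρ μ]: <e,<e,t>> applied to e yields <e,t>.
[φ [ρ μ]]: <<e,t>,t> applied to <e,t> yields t.
[[γ ζ] [φ [ρ μ]]]: <t,e> applied to t yields e.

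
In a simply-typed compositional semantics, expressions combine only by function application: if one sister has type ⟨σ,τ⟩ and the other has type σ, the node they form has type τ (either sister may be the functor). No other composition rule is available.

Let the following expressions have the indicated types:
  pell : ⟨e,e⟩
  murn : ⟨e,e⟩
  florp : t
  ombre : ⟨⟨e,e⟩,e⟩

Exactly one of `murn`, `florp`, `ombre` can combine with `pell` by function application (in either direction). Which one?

murn : ⟨e,e⟩ — neither side's domain matches the other.
florp : t — neither side's domain matches the other.
ombre — combines: ombre : ⟨⟨e,e⟩,e⟩ takes pell : ⟨e,e⟩ as argument, giving e.

ombre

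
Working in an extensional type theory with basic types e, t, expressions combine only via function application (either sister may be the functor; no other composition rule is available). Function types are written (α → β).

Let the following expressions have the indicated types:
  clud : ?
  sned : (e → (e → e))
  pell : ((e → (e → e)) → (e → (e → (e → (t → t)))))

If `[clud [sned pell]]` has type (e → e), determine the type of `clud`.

((e → (e → (e → (t → t)))) → (e → e))

[clud [sned pell]] must have type (e → e). The sister [sned pell] has type (e → (e → (e → (t → t)))); that is not a function onto (e → e), so clud must be the functor, of type ((e → (e → (e → (t → t)))) → (e → e)).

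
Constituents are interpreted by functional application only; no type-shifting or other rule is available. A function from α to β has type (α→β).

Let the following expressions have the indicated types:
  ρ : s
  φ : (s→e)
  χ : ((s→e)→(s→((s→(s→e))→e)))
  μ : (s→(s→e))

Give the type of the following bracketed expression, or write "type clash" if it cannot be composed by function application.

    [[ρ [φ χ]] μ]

e

At [φ χ], χ : ((s→e)→(s→((s→(s→e))→e))) takes φ : (s→e), giving (s→((s→(s→e))→e)).
At [ρ [φ χ]], [φ χ] : (s→((s→(s→e))→e)) takes ρ : s, giving ((s→(s→e))→e).
At [[ρ [φ χ]] μ], [ρ [φ χ]] : ((s→(s→e))→e) takes μ : (s→(s→e)), giving e.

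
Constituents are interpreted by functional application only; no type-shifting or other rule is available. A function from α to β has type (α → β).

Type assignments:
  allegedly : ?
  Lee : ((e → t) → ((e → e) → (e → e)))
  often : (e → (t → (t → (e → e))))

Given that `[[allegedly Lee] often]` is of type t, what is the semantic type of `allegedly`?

(((e → t) → ((e → e) → (e → e))) → ((e → (t → (t → (e → e)))) → t))

[[allegedly Lee] often] must have type t. The sister often has type (e → (t → (t → (e → e)))); that is not a function onto t, so [allegedly Lee] must be the functor, of type ((e → (t → (t → (e → e)))) → t).
[allegedly Lee] must have type ((e → (t → (t → (e → e)))) → t). The sister Lee has type ((e → t) → ((e → e) → (e → e))); that is not a function onto ((e → (t → (t → (e → e)))) → t), so allegedly must be the functor, of type (((e → t) → ((e → e) → (e → e))) → ((e → (t → (t → (e → e)))) → t)).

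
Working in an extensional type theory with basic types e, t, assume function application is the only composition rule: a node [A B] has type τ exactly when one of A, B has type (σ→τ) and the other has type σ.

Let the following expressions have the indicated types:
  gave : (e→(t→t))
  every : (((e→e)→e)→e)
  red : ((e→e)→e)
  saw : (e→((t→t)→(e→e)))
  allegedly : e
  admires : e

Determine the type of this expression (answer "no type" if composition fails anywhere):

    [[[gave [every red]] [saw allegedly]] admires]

e

At [every red], every : (((e→e)→e)→e) takes red : ((e→e)→e), giving e.
At [gave [every red]], gave : (e→(t→t)) takes [every red] : e, giving (t→t).
At [saw allegedly], saw : (e→((t→t)→(e→e))) takes allegedly : e, giving ((t→t)→(e→e)).
At [[gave [every red]] [saw allegedly]], [saw allegedly] : ((t→t)→(e→e)) takes [gave [every red]] : (t→t), giving (e→e).
At [[[gave [every red]] [saw allegedly]] admires], [[gave [every red]] [saw allegedly]] : (e→e) takes admires : e, giving e.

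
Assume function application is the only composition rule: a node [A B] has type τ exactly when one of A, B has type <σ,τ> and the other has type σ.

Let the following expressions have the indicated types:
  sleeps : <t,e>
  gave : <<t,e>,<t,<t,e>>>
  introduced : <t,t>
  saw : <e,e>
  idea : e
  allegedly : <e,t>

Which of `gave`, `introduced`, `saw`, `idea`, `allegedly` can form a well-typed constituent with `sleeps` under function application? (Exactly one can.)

gave

gave — combines: gave : <<t,e>,<t,<t,e>>> takes sleeps : <t,e> as argument, giving <t,<t,e>>.
introduced : <t,t> — does not combine with sleeps.
saw : <e,e> — does not combine with sleeps.
idea : e — does not combine with sleeps.
allegedly : <e,t> — does not combine with sleeps.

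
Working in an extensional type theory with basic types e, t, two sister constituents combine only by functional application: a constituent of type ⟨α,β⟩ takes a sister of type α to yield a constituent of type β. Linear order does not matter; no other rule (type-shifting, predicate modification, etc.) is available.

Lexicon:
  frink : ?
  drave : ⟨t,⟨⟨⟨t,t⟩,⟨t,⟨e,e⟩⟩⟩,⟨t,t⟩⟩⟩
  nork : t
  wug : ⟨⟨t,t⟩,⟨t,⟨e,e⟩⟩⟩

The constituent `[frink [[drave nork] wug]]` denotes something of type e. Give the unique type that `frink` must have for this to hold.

⟨⟨t,t⟩,e⟩

[frink [[drave nork] wug]] must have type e. The sister [[drave nork] wug] has type ⟨t,t⟩; that is not a function onto e, so frink must be the functor, of type ⟨⟨t,t⟩,e⟩.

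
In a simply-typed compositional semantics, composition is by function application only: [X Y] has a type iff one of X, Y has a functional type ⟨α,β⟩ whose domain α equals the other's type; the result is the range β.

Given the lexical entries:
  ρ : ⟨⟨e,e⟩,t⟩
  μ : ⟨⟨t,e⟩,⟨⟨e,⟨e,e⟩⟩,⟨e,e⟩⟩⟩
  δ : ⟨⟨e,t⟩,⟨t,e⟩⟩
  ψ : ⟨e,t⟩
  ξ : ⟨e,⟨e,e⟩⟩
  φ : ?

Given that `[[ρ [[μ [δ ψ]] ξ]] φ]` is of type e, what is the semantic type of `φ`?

For [[ρ [[μ [δ ψ]] ξ]] φ] to have type e with [ρ [[μ [δ ψ]] ξ]] of type t, φ must be the function: φ : ⟨t,e⟩.

⟨t,e⟩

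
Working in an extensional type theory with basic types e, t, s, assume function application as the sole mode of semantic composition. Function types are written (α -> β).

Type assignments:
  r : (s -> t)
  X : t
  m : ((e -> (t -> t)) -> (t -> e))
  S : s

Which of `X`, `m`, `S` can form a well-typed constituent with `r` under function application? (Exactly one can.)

X : t — no; r wants s, and X wants nothing (atomic).
m : ((e -> (t -> t)) -> (t -> e)) — no; r wants s, and m wants (e -> (t -> t)).
S — combines: r : (s -> t) takes S : s as argument, giving t.

S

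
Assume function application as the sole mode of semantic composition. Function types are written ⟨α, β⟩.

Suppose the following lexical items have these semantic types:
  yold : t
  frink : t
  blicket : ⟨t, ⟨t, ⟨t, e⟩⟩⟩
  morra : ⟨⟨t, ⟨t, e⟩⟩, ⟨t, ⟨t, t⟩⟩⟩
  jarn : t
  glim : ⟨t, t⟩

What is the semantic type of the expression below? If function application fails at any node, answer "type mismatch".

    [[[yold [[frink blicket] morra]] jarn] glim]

t

[frink blicket]: ⟨t, ⟨t, ⟨t, e⟩⟩⟩ applied to t yields ⟨t, ⟨t, e⟩⟩.
[[frink blicket] morra]: ⟨⟨t, ⟨t, e⟩⟩, ⟨t, ⟨t, t⟩⟩⟩ applied to ⟨t, ⟨t, e⟩⟩ yields ⟨t, ⟨t, t⟩⟩.
[yold [[frink blicket] morra]]: ⟨t, ⟨t, t⟩⟩ applied to t yields ⟨t, t⟩.
[[yold [[frink blicket] morra]] jarn]: ⟨t, t⟩ applied to t yields t.
[[[yold [[frink blicket] morra]] jarn] glim]: ⟨t, t⟩ applied to t yields t.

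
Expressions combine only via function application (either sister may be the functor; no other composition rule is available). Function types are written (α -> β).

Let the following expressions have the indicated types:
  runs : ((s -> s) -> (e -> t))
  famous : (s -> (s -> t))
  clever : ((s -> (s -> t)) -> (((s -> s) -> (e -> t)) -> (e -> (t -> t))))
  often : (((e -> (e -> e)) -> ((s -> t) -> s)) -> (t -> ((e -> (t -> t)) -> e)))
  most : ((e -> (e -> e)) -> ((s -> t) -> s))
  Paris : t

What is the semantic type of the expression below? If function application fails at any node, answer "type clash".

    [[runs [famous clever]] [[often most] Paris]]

[famous clever]: ((s -> (s -> t)) -> (((s -> s) -> (e -> t)) -> (e -> (t -> t)))) applied to (s -> (s -> t)) yields (((s -> s) -> (e -> t)) -> (e -> (t -> t))).
[runs [famous clever]]: (((s -> s) -> (e -> t)) -> (e -> (t -> t))) applied to ((s -> s) -> (e -> t)) yields (e -> (t -> t)).
[often most]: (((e -> (e -> e)) -> ((s -> t) -> s)) -> (t -> ((e -> (t -> t)) -> e))) applied to ((e -> (e -> e)) -> ((s -> t) -> s)) yields (t -> ((e -> (t -> t)) -> e)).
[[often most] Paris]: (t -> ((e -> (t -> t)) -> e)) applied to t yields ((e -> (t -> t)) -> e).
[[runs [famous clever]] [[often most] Paris]]: ((e -> (t -> t)) -> e) applied to (e -> (t -> t)) yields e.

e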